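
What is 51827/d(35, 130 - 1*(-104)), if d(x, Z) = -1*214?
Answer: -51827/214 ≈ -242.18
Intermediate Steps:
d(x, Z) = -214
51827/d(35, 130 - 1*(-104)) = 51827/(-214) = 51827*(-1/214) = -51827/214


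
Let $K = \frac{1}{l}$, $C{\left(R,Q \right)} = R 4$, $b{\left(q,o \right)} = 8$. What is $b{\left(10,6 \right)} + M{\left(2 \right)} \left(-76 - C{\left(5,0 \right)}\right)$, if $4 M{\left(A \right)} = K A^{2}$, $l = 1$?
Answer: $-88$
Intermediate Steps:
$C{\left(R,Q \right)} = 4 R$
$K = 1$ ($K = 1^{-1} = 1$)
$M{\left(A \right)} = \frac{A^{2}}{4}$ ($M{\left(A \right)} = \frac{1 A^{2}}{4} = \frac{A^{2}}{4}$)
$b{\left(10,6 \right)} + M{\left(2 \right)} \left(-76 - C{\left(5,0 \right)}\right) = 8 + \frac{2^{2}}{4} \left(-76 - 4 \cdot 5\right) = 8 + \frac{1}{4} \cdot 4 \left(-76 - 20\right) = 8 + 1 \left(-76 - 20\right) = 8 + 1 \left(-96\right) = 8 - 96 = -88$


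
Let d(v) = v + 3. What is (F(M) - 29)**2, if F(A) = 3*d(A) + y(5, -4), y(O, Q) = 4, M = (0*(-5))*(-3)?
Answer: 256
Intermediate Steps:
M = 0 (M = 0*(-3) = 0)
d(v) = 3 + v
F(A) = 13 + 3*A (F(A) = 3*(3 + A) + 4 = (9 + 3*A) + 4 = 13 + 3*A)
(F(M) - 29)**2 = ((13 + 3*0) - 29)**2 = ((13 + 0) - 29)**2 = (13 - 29)**2 = (-16)**2 = 256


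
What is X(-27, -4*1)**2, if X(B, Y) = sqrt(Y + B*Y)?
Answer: 104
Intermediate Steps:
X(-27, -4*1)**2 = (sqrt((-4*1)*(1 - 27)))**2 = (sqrt(-4*(-26)))**2 = (sqrt(104))**2 = (2*sqrt(26))**2 = 104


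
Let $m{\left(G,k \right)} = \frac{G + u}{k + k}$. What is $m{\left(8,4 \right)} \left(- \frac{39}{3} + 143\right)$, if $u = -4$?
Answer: $65$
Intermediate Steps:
$m{\left(G,k \right)} = \frac{-4 + G}{2 k}$ ($m{\left(G,k \right)} = \frac{G - 4}{k + k} = \frac{-4 + G}{2 k}$)
$m{\left(8,4 \right)} \left(- \frac{39}{3} + 143\right) = \frac{-4 + 8}{2 \cdot 4} \left(- \frac{39}{3} + 143\right) = \frac{1}{2} \cdot \frac{1}{4} \cdot 4 \left(\left(-39\right) \frac{1}{3} + 143\right) = \frac{-13 + 143}{2} = \frac{1}{2} \cdot 130 = 65$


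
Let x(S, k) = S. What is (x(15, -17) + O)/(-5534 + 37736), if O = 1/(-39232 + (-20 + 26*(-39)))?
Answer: 603989/1296645732 ≈ 0.00046581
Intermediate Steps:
O = -1/40266 (O = 1/(-39232 + (-20 - 1014)) = 1/(-39232 - 1034) = 1/(-40266) = -1/40266 ≈ -2.4835e-5)
(x(15, -17) + O)/(-5534 + 37736) = (15 - 1/40266)/(-5534 + 37736) = (603989/40266)/32202 = (603989/40266)*(1/32202) = 603989/1296645732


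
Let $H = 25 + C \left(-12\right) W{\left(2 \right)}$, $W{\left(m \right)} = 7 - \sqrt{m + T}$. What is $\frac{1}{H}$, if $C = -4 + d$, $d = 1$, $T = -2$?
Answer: $\frac{1}{277} \approx 0.0036101$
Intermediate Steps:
$C = -3$ ($C = -4 + 1 = -3$)
$W{\left(m \right)} = 7 - \sqrt{-2 + m}$ ($W{\left(m \right)} = 7 - \sqrt{m - 2} = 7 - \sqrt{-2 + m}$)
$H = 277$ ($H = 25 + \left(-3\right) \left(-12\right) \left(7 - \sqrt{-2 + 2}\right) = 25 + 36 \left(7 - \sqrt{0}\right) = 25 + 36 \left(7 - 0\right) = 25 + 36 \left(7 + 0\right) = 25 + 36 \cdot 7 = 25 + 252 = 277$)
$\frac{1}{H} = \frac{1}{277}$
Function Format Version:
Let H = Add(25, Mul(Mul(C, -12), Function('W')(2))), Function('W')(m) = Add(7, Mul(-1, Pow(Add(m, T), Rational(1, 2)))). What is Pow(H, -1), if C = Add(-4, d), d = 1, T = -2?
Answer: Rational(1, 277) ≈ 0.0036101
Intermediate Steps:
C = -3 (C = Add(-4, 1) = -3)
Function('W')(m) = Add(7, Mul(-1, Pow(Add(-2, m), Rational(1, 2)))) (Function('W')(m) = Add(7, Mul(-1, Pow(Add(m, -2), Rational(1, 2)))) = Add(7, Mul(-1, Pow(Add(-2, m), Rational(1, 2)))))
H = 277 (H = Add(25, Mul(Mul(-3, -12), Add(7, Mul(-1, Pow(Add(-2, 2), Rational(1, 2)))))) = Add(25, Mul(36, Add(7, Mul(-1, Pow(0, Rational(1, 2)))))) = Add(25, Mul(36, Add(7, Mul(-1, 0)))) = Add(25, Mul(36, Add(7, 0))) = Add(25, Mul(36, 7)) = Add(25, 252) = 277)
Pow(H, -1) = Pow(277, -1) = Rational(1, 277)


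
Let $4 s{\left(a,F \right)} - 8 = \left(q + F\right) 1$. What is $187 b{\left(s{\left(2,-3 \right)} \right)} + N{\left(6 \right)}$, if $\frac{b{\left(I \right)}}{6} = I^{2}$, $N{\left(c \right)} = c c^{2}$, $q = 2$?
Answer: $\frac{29217}{8} \approx 3652.1$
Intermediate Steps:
$s{\left(a,F \right)} = \frac{5}{2} + \frac{F}{4}$ ($s{\left(a,F \right)} = 2 + \frac{\left(2 + F\right) 1}{4} = 2 + \frac{2 + F}{4} = 2 + \left(\frac{1}{2} + \frac{F}{4}\right) = \frac{5}{2} + \frac{F}{4}$)
$N{\left(c \right)} = c^{3}$
$b{\left(I \right)} = 6 I^{2}$
$187 b{\left(s{\left(2,-3 \right)} \right)} + N{\left(6 \right)} = 187 \cdot 6 \left(\frac{5}{2} + \frac{1}{4} \left(-3\right)\right)^{2} + 6^{3} = 187 \cdot 6 \left(\frac{5}{2} - \frac{3}{4}\right)^{2} + 216 = 187 \cdot 6 \left(\frac{7}{4}\right)^{2} + 216 = 187 \cdot 6 \cdot \frac{49}{16} + 216 = 187 \cdot \frac{147}{8} + 216 = \frac{27489}{8} + 216 = \frac{29217}{8}$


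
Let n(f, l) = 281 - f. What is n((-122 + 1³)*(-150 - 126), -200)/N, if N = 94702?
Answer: -33115/94702 ≈ -0.34968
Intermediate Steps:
n((-122 + 1³)*(-150 - 126), -200)/N = (281 - (-122 + 1³)*(-150 - 126))/94702 = (281 - (-122 + 1)*(-276))*(1/94702) = (281 - (-121)*(-276))*(1/94702) = (281 - 1*33396)*(1/94702) = (281 - 33396)*(1/94702) = -33115*1/94702 = -33115/94702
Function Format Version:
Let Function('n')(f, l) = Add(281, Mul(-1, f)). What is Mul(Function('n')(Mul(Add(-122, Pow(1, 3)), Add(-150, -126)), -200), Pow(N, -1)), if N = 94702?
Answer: Rational(-33115, 94702) ≈ -0.34968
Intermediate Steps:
Mul(Function('n')(Mul(Add(-122, Pow(1, 3)), Add(-150, -126)), -200), Pow(N, -1)) = Mul(Add(281, Mul(-1, Mul(Add(-122, Pow(1, 3)), Add(-150, -126)))), Pow(94702, -1)) = Mul(Add(281, Mul(-1, Mul(Add(-122, 1), -276))), Rational(1, 94702)) = Mul(Add(281, Mul(-1, Mul(-121, -276))), Rational(1, 94702)) = Mul(Add(281, Mul(-1, 33396)), Rational(1, 94702)) = Mul(Add(281, -33396), Rational(1, 94702)) = Mul(-33115, Rational(1, 94702)) = Rational(-33115, 94702)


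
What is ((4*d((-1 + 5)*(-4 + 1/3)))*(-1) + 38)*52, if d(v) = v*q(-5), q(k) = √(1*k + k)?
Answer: 1976 + 9152*I*√10/3 ≈ 1976.0 + 9647.1*I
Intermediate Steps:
q(k) = √2*√k (q(k) = √(k + k) = √(2*k) = √2*√k)
d(v) = I*v*√10 (d(v) = v*(√2*√(-5)) = v*(√2*(I*√5)) = v*(I*√10) = I*v*√10)
((4*d((-1 + 5)*(-4 + 1/3)))*(-1) + 38)*52 = ((4*(I*((-1 + 5)*(-4 + 1/3))*√10))*(-1) + 38)*52 = ((4*(I*(4*(-4 + ⅓))*√10))*(-1) + 38)*52 = ((4*(I*(4*(-11/3))*√10))*(-1) + 38)*52 = ((4*(I*(-44/3)*√10))*(-1) + 38)*52 = ((4*(-44*I*√10/3))*(-1) + 38)*52 = (-176*I*√10/3*(-1) + 38)*52 = (176*I*√10/3 + 38)*52 = (38 + 176*I*√10/3)*52 = 1976 + 9152*I*√10/3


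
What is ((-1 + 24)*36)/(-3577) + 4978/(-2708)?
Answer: -10024265/4843258 ≈ -2.0697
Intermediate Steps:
((-1 + 24)*36)/(-3577) + 4978/(-2708) = (23*36)*(-1/3577) + 4978*(-1/2708) = 828*(-1/3577) - 2489/1354 = -828/3577 - 2489/1354 = -10024265/4843258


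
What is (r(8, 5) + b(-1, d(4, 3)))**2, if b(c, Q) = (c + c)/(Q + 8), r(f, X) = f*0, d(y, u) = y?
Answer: 1/36 ≈ 0.027778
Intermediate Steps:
r(f, X) = 0
b(c, Q) = 2*c/(8 + Q) (b(c, Q) = (2*c)/(8 + Q) = 2*c/(8 + Q))
(r(8, 5) + b(-1, d(4, 3)))**2 = (0 + 2*(-1)/(8 + 4))**2 = (0 + 2*(-1)/12)**2 = (0 + 2*(-1)*(1/12))**2 = (0 - 1/6)**2 = (-1/6)**2 = 1/36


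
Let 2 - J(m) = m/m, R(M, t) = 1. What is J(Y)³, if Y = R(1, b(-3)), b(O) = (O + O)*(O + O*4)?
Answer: 1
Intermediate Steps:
b(O) = 10*O² (b(O) = (2*O)*(O + 4*O) = (2*O)*(5*O) = 10*O²)
Y = 1
J(m) = 1 (J(m) = 2 - m/m = 2 - 1*1 = 2 - 1 = 1)
J(Y)³ = 1³ = 1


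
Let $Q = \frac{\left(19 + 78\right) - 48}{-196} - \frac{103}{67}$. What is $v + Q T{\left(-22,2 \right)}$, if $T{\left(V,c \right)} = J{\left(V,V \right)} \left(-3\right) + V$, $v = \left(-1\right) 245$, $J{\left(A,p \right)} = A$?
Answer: $- \frac{21684}{67} \approx -323.64$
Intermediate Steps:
$Q = - \frac{479}{268}$ ($Q = \left(97 - 48\right) \left(- \frac{1}{196}\right) - \frac{103}{67} = 49 \left(- \frac{1}{196}\right) - \frac{103}{67} = - \frac{1}{4} - \frac{103}{67} = - \frac{479}{268} \approx -1.7873$)
$v = -245$
$T{\left(V,c \right)} = - 2 V$ ($T{\left(V,c \right)} = V \left(-3\right) + V = - 3 V + V = - 2 V$)
$v + Q T{\left(-22,2 \right)} = -245 - \frac{479 \left(\left(-2\right) \left(-22\right)\right)}{268} = -245 - \frac{5269}{67} = - \frac{21684}{67}$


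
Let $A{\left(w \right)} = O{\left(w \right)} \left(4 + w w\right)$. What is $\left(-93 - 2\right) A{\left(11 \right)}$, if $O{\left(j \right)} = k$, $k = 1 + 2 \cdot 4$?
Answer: $-106875$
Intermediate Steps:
$k = 9$ ($k = 1 + 8 = 9$)
$O{\left(j \right)} = 9$
$A{\left(w \right)} = 36 + 9 w^{2}$ ($A{\left(w \right)} = 9 \left(4 + w w\right) = 9 \left(4 + w^{2}\right) = 36 + 9 w^{2}$)
$\left(-93 - 2\right) A{\left(11 \right)} = \left(-93 - 2\right) \left(36 + 9 \cdot 11^{2}\right) = - 95 \left(36 + 9 \cdot 121\right) = - 95 \left(36 + 1089\right) = \left(-95\right) 1125 = -106875$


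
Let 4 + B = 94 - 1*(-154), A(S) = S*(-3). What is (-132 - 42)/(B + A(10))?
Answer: -87/107 ≈ -0.81308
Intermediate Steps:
A(S) = -3*S
B = 244 (B = -4 + (94 - 1*(-154)) = -4 + (94 + 154) = -4 + 248 = 244)
(-132 - 42)/(B + A(10)) = (-132 - 42)/(244 - 3*10) = -174/(244 - 30) = -174/214 = -174*1/214 = -87/107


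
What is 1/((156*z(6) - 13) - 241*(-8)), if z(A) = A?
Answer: 1/2851 ≈ 0.00035075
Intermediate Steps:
1/((156*z(6) - 13) - 241*(-8)) = 1/((156*6 - 13) - 241*(-8)) = 1/((936 - 13) + 1928) = 1/(923 + 1928) = 1/2851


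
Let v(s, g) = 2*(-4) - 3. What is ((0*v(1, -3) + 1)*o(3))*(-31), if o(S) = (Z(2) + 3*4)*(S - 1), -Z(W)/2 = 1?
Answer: -620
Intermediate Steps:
Z(W) = -2 (Z(W) = -2*1 = -2)
v(s, g) = -11 (v(s, g) = -8 - 3 = -11)
o(S) = -10 + 10*S (o(S) = (-2 + 3*4)*(S - 1) = (-2 + 12)*(-1 + S) = 10*(-1 + S) = -10 + 10*S)
((0*v(1, -3) + 1)*o(3))*(-31) = ((0*(-11) + 1)*(-10 + 10*3))*(-31) = ((0 + 1)*(-10 + 30))*(-31) = (1*20)*(-31) = 20*(-31) = -620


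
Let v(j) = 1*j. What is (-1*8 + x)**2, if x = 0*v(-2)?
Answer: 64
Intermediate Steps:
v(j) = j
x = 0 (x = 0*(-2) = 0)
(-1*8 + x)**2 = (-1*8 + 0)**2 = (-8 + 0)**2 = (-8)**2 = 64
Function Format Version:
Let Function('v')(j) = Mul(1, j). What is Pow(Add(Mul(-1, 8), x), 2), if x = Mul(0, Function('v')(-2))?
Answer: 64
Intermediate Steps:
Function('v')(j) = j
x = 0 (x = Mul(0, -2) = 0)
Pow(Add(Mul(-1, 8), x), 2) = Pow(Add(Mul(-1, 8), 0), 2) = Pow(Add(-8, 0), 2) = Pow(-8, 2) = 64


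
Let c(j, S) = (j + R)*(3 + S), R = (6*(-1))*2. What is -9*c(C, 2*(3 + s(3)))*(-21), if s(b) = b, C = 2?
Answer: -28350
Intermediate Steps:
R = -12 (R = -6*2 = -12)
c(j, S) = (-12 + j)*(3 + S) (c(j, S) = (j - 12)*(3 + S) = (-12 + j)*(3 + S))
-9*c(C, 2*(3 + s(3)))*(-21) = -9*(-36 - 24*(3 + 3) + 3*2 + (2*(3 + 3))*2)*(-21) = -9*(-36 - 24*6 + 6 + (2*6)*2)*(-21) = -9*(-36 - 12*12 + 6 + 12*2)*(-21) = -9*(-36 - 144 + 6 + 24)*(-21) = -9*(-150)*(-21) = 1350*(-21) = -28350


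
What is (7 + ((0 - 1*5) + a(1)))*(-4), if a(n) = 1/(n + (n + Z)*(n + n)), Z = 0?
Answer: -28/3 ≈ -9.3333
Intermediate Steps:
a(n) = 1/(n + 2*n**2) (a(n) = 1/(n + (n + 0)*(n + n)) = 1/(n + n*(2*n)) = 1/(n + 2*n**2))
(7 + ((0 - 1*5) + a(1)))*(-4) = (7 + ((0 - 1*5) + 1/(1*(1 + 2*1))))*(-4) = (7 + ((0 - 5) + 1/(1 + 2)))*(-4) = (7 + (-5 + 1/3))*(-4) = (7 - 14/3)*(-4) = (7/3)*(-4) = -28/3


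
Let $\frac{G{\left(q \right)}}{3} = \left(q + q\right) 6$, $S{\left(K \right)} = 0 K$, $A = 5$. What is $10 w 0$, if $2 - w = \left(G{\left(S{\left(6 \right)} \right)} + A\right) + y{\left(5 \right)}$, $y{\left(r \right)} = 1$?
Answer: $0$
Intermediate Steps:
$S{\left(K \right)} = 0$
$G{\left(q \right)} = 36 q$ ($G{\left(q \right)} = 3 \left(q + q\right) 6 = 3 \cdot 2 q 6 = 3 \cdot 12 q = 36 q$)
$w = -4$ ($w = 2 - \left(\left(36 \cdot 0 + 5\right) + 1\right) = 2 - \left(\left(0 + 5\right) + 1\right) = 2 - \left(5 + 1\right) = 2 - 6 = -4$)
$10 w 0 = 10 \left(-4\right) 0 = \left(-40\right) 0 = 0$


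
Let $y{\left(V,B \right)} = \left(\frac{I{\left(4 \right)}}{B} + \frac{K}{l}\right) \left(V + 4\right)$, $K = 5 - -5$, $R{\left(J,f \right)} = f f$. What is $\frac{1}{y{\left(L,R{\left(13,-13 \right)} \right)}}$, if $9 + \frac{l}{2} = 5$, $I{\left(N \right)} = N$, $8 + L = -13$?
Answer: $\frac{676}{14093} \approx 0.047967$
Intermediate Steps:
$L = -21$ ($L = -8 - 13 = -21$)
$R{\left(J,f \right)} = f^{2}$
$l = -8$ ($l = -18 + 2 \cdot 5 = -18 + 10 = -8$)
$K = 10$ ($K = 5 + 5 = 10$)
$y{\left(V,B \right)} = \left(4 + V\right) \left(- \frac{5}{4} + \frac{4}{B}\right)$ ($y{\left(V,B \right)} = \left(\frac{4}{B} + \frac{10}{-8}\right) \left(V + 4\right) = \left(\frac{4}{B} + 10 \left(- \frac{1}{8}\right)\right) \left(4 + V\right) = \left(\frac{4}{B} - \frac{5}{4}\right) \left(4 + V\right) = \left(- \frac{5}{4} + \frac{4}{B}\right) \left(4 + V\right) = \left(4 + V\right) \left(- \frac{5}{4} + \frac{4}{B}\right)$)
$\frac{1}{y{\left(L,R{\left(13,-13 \right)} \right)}} = \frac{1}{\left(- \frac{1}{4}\right) \frac{1}{\left(-13\right)^{2}} \left(-16 + 5 \left(-13\right)^{2}\right) \left(4 - 21\right)} = \frac{1}{\left(- \frac{1}{4}\right) \frac{1}{169} \left(-16 + 5 \cdot 169\right) \left(-17\right)} = \frac{1}{\left(- \frac{1}{4}\right) \frac{1}{169} \left(-16 + 845\right) \left(-17\right)} = \frac{1}{\left(- \frac{1}{4}\right) \frac{1}{169} \cdot 829 \left(-17\right)} = \frac{1}{\frac{14093}{676}} = \frac{676}{14093}$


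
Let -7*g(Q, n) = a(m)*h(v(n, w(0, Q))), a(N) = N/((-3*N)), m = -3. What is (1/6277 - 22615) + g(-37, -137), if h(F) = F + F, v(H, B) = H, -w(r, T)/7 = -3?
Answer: -2982761332/131817 ≈ -22628.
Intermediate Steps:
w(r, T) = 21 (w(r, T) = -7*(-3) = 21)
a(N) = -⅓ (a(N) = N*(-1/(3*N)) = -⅓)
h(F) = 2*F
g(Q, n) = 2*n/21 (g(Q, n) = -(-1)*2*n/21 = -(-2)*n/21 = 2*n/21)
(1/6277 - 22615) + g(-37, -137) = (1/6277 - 22615) + (2/21)*(-137) = (1/6277 - 22615) - 274/21 = -141954354/6277 - 274/21 = -2982761332/131817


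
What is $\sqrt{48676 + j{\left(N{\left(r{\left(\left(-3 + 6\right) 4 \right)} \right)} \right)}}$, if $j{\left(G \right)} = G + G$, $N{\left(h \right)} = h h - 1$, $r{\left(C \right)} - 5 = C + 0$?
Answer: $2 \sqrt{12313} \approx 221.93$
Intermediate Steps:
$r{\left(C \right)} = 5 + C$ ($r{\left(C \right)} = 5 + \left(C + 0\right) = 5 + C$)
$N{\left(h \right)} = -1 + h^{2}$ ($N{\left(h \right)} = h^{2} - 1 = -1 + h^{2}$)
$j{\left(G \right)} = 2 G$
$\sqrt{48676 + j{\left(N{\left(r{\left(\left(-3 + 6\right) 4 \right)} \right)} \right)}} = \sqrt{48676 + 2 \left(-1 + \left(5 + \left(-3 + 6\right) 4\right)^{2}\right)} = \sqrt{48676 + 2 \left(-1 + \left(5 + 3 \cdot 4\right)^{2}\right)} = \sqrt{48676 + 2 \left(-1 + \left(5 + 12\right)^{2}\right)} = \sqrt{48676 + 2 \left(-1 + 17^{2}\right)} = \sqrt{48676 + 2 \left(-1 + 289\right)} = \sqrt{48676 + 2 \cdot 288} = \sqrt{48676 + 576} = \sqrt{49252} = 2 \sqrt{12313}$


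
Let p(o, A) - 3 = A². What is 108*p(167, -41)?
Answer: 181872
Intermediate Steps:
p(o, A) = 3 + A²
108*p(167, -41) = 108*(3 + (-41)²) = 108*(3 + 1681) = 108*1684 = 181872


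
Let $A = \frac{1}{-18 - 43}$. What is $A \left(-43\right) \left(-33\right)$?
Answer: $- \frac{1419}{61} \approx -23.262$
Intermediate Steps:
$A = - \frac{1}{61}$ ($A = \frac{1}{-61} = - \frac{1}{61} \approx -0.016393$)
$A \left(-43\right) \left(-33\right) = \left(- \frac{1}{61}\right) \left(-43\right) \left(-33\right) = \frac{43}{61} \left(-33\right) = - \frac{1419}{61}$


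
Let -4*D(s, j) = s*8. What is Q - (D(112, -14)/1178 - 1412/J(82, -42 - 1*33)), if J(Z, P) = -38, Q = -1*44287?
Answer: -1374043/31 ≈ -44324.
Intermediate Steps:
D(s, j) = -2*s (D(s, j) = -s*8/4 = -2*s)
Q = -44287
Q - (D(112, -14)/1178 - 1412/J(82, -42 - 1*33)) = -44287 - (-2*112/1178 - 1412/(-38)) = -44287 - (-224*1/1178 - 1412*(-1/38)) = -44287 - (-112/589 + 706/19) = -44287 - 1*1146/31 = -44287 - 1146/31 = -1374043/31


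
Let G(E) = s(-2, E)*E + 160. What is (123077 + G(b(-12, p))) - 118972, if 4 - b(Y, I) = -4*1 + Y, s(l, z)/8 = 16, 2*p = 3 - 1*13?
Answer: 6825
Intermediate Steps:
p = -5 (p = (3 - 1*13)/2 = (3 - 13)/2 = (½)*(-10) = -5)
s(l, z) = 128 (s(l, z) = 8*16 = 128)
b(Y, I) = 8 - Y (b(Y, I) = 4 - (-4*1 + Y) = 4 - (-4 + Y) = 4 + (4 - Y) = 8 - Y)
G(E) = 160 + 128*E (G(E) = 128*E + 160 = 160 + 128*E)
(123077 + G(b(-12, p))) - 118972 = (123077 + (160 + 128*(8 - 1*(-12)))) - 118972 = (123077 + (160 + 128*(8 + 12))) - 118972 = (123077 + (160 + 128*20)) - 118972 = (123077 + (160 + 2560)) - 118972 = (123077 + 2720) - 118972 = 125797 - 118972 = 6825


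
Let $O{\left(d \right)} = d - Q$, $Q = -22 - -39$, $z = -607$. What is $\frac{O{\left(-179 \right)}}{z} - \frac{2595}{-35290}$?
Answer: $\frac{1698401}{4284206} \approx 0.39643$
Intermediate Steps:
$Q = 17$ ($Q = -22 + 39 = 17$)
$O{\left(d \right)} = -17 + d$ ($O{\left(d \right)} = d - 17 = -17 + d$)
$\frac{O{\left(-179 \right)}}{z} - \frac{2595}{-35290} = \frac{-17 - 179}{-607} - \frac{2595}{-35290} = \left(-196\right) \left(- \frac{1}{607}\right) - - \frac{519}{7058} = \frac{196}{607} + \frac{519}{7058} = \frac{1698401}{4284206}$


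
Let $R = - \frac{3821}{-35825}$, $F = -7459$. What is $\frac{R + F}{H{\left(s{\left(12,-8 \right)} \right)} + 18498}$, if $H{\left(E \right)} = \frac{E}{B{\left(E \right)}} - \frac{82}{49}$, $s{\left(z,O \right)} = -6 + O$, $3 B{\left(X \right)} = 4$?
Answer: $- \frac{26187055692}{64900964075} \approx -0.40349$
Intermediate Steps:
$B{\left(X \right)} = \frac{4}{3}$ ($B{\left(X \right)} = \frac{1}{3} \cdot 4 = \frac{4}{3}$)
$H{\left(E \right)} = - \frac{82}{49} + \frac{3 E}{4}$ ($H{\left(E \right)} = \frac{E}{\frac{4}{3}} - \frac{82}{49} = E \frac{3}{4} - \frac{82}{49} = \frac{3 E}{4} - \frac{82}{49} = - \frac{82}{49} + \frac{3 E}{4}$)
$R = \frac{3821}{35825}$ ($R = \left(-3821\right) \left(- \frac{1}{35825}\right) = \frac{3821}{35825} \approx 0.10666$)
$\frac{R + F}{H{\left(s{\left(12,-8 \right)} \right)} + 18498} = \frac{\frac{3821}{35825} - 7459}{\left(- \frac{82}{49} + \frac{3 \left(-6 - 8\right)}{4}\right) + 18498} = - \frac{267214854}{35825 \left(\left(- \frac{82}{49} + \frac{3}{4} \left(-14\right)\right) + 18498\right)} = - \frac{267214854}{35825 \left(\left(- \frac{82}{49} - \frac{21}{2}\right) + 18498\right)} = - \frac{267214854}{35825 \left(- \frac{1193}{98} + 18498\right)} = - \frac{267214854}{35825 \cdot \frac{1811611}{98}} = \left(- \frac{267214854}{35825}\right) \frac{98}{1811611} = - \frac{26187055692}{64900964075}$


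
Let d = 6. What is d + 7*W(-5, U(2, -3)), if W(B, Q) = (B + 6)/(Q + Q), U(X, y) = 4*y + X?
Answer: 113/20 ≈ 5.6500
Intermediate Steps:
U(X, y) = X + 4*y
W(B, Q) = (6 + B)/(2*Q) (W(B, Q) = (6 + B)/((2*Q)) = (6 + B)*(1/(2*Q)) = (6 + B)/(2*Q))
d + 7*W(-5, U(2, -3)) = 6 + 7*((6 - 5)/(2*(2 + 4*(-3)))) = 6 + 7*((½)*1/(2 - 12)) = 6 + 7*((½)*1/(-10)) = 6 + 7*((½)*(-⅒)*1) = 6 + 7*(-1/20) = 6 - 7/20 = 113/20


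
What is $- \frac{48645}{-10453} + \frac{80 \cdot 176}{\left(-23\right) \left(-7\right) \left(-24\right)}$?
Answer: $\frac{5098255}{5048799} \approx 1.0098$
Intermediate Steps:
$- \frac{48645}{-10453} + \frac{80 \cdot 176}{\left(-23\right) \left(-7\right) \left(-24\right)} = \left(-48645\right) \left(- \frac{1}{10453}\right) + \frac{14080}{161 \left(-24\right)} = \frac{48645}{10453} + \frac{14080}{-3864} = \frac{48645}{10453} + 14080 \left(- \frac{1}{3864}\right) = \frac{48645}{10453} - \frac{1760}{483} = \frac{5098255}{5048799}$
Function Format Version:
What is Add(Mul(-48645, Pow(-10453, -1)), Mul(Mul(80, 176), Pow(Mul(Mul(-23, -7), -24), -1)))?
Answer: Rational(5098255, 5048799) ≈ 1.0098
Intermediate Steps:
Add(Mul(-48645, Pow(-10453, -1)), Mul(Mul(80, 176), Pow(Mul(Mul(-23, -7), -24), -1))) = Add(Mul(-48645, Rational(-1, 10453)), Mul(14080, Pow(Mul(161, -24), -1))) = Add(Rational(48645, 10453), Mul(14080, Pow(-3864, -1))) = Add(Rational(48645, 10453), Mul(14080, Rational(-1, 3864))) = Add(Rational(48645, 10453), Rational(-1760, 483)) = Rational(5098255, 5048799)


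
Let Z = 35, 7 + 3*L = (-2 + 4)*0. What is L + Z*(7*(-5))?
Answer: -3682/3 ≈ -1227.3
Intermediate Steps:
L = -7/3 (L = -7/3 + ((-2 + 4)*0)/3 = -7/3 + (2*0)/3 = -7/3 + (1/3)*0 = -7/3 + 0 = -7/3 ≈ -2.3333)
L + Z*(7*(-5)) = -7/3 + 35*(7*(-5)) = -7/3 + 35*(-35) = -7/3 - 1225 = -3682/3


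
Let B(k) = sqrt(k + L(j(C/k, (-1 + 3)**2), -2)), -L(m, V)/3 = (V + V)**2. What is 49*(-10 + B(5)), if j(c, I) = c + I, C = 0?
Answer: -490 + 49*I*sqrt(43) ≈ -490.0 + 321.31*I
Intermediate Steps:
j(c, I) = I + c
L(m, V) = -12*V**2 (L(m, V) = -3*(V + V)**2 = -3*4*V**2 = -12*V**2)
B(k) = sqrt(-48 + k) (B(k) = sqrt(k - 12*(-2)**2) = sqrt(k - 12*4) = sqrt(k - 48) = sqrt(-48 + k))
49*(-10 + B(5)) = 49*(-10 + sqrt(-48 + 5)) = 49*(-10 + sqrt(-43)) = 49*(-10 + I*sqrt(43)) = -490 + 49*I*sqrt(43)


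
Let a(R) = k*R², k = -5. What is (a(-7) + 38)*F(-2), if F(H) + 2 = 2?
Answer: 0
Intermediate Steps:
F(H) = 0 (F(H) = -2 + 2 = 0)
a(R) = -5*R²
(a(-7) + 38)*F(-2) = (-5*(-7)² + 38)*0 = (-5*49 + 38)*0 = (-245 + 38)*0 = -207*0 = 0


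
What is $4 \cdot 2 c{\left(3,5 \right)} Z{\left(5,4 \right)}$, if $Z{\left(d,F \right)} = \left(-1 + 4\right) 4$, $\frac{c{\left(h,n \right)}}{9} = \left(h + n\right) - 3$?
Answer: $4320$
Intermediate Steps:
$c{\left(h,n \right)} = -27 + 9 h + 9 n$ ($c{\left(h,n \right)} = 9 \left(\left(h + n\right) - 3\right) = 9 \left(-3 + h + n\right) = -27 + 9 h + 9 n$)
$Z{\left(d,F \right)} = 12$ ($Z{\left(d,F \right)} = 3 \cdot 4 = 12$)
$4 \cdot 2 c{\left(3,5 \right)} Z{\left(5,4 \right)} = 4 \cdot 2 \left(-27 + 9 \cdot 3 + 9 \cdot 5\right) 12 = 8 \left(-27 + 27 + 45\right) 12 = 8 \cdot 45 \cdot 12 = 360 \cdot 12 = 4320$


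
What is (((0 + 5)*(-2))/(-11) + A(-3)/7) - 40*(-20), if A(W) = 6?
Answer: 61736/77 ≈ 801.77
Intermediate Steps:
(((0 + 5)*(-2))/(-11) + A(-3)/7) - 40*(-20) = (((0 + 5)*(-2))/(-11) + 6/7) - 40*(-20) = ((5*(-2))*(-1/11) + 6*(1/7)) + 800 = (-10*(-1/11) + 6/7) + 800 = (10/11 + 6/7) + 800 = 136/77 + 800 = 61736/77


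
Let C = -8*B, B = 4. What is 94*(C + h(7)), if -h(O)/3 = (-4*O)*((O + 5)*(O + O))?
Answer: 1323520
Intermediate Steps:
C = -32 (C = -8*4 = -32)
h(O) = 24*O**2*(5 + O) (h(O) = -3*(-4*O)*(O + 5)*(O + O) = -3*(-4*O)*(5 + O)*(2*O) = -3*(-4*O)*2*O*(5 + O) = -(-24)*O**2*(5 + O) = 24*O**2*(5 + O))
94*(C + h(7)) = 94*(-32 + 24*7**2*(5 + 7)) = 94*(-32 + 24*49*12) = 94*(-32 + 14112) = 94*14080 = 1323520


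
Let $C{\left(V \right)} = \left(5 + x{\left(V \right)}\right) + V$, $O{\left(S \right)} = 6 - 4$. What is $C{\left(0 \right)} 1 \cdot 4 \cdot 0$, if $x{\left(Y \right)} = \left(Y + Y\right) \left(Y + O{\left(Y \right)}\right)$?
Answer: $0$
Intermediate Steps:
$O{\left(S \right)} = 2$ ($O{\left(S \right)} = 6 - 4 = 2$)
$x{\left(Y \right)} = 2 Y \left(2 + Y\right)$ ($x{\left(Y \right)} = \left(Y + Y\right) \left(Y + 2\right) = 2 Y \left(2 + Y\right)$)
$C{\left(V \right)} = 5 + V + 2 V \left(2 + V\right)$ ($C{\left(V \right)} = \left(5 + 2 V \left(2 + V\right)\right) + V = 5 + V + 2 V \left(2 + V\right)$)
$C{\left(0 \right)} 1 \cdot 4 \cdot 0 = \left(5 + 0 + 2 \cdot 0 \left(2 + 0\right)\right) 1 \cdot 4 \cdot 0 = \left(5 + 0 + 2 \cdot 0 \cdot 2\right) 1 \cdot 0 = \left(5 + 0 + 0\right) 1 \cdot 0 = 5 \cdot 1 \cdot 0 = 5 \cdot 0 = 0$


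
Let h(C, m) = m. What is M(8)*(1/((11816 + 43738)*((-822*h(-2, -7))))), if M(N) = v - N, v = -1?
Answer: -1/35517524 ≈ -2.8155e-8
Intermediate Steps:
M(N) = -1 - N
M(8)*(1/((11816 + 43738)*((-822*h(-2, -7))))) = (-1 - 1*8)*(1/((11816 + 43738)*((-822*(-7))))) = (-1 - 8)*(1/(55554*5754)) = -3/(18518*5754) = -9*1/319657716 = -1/35517524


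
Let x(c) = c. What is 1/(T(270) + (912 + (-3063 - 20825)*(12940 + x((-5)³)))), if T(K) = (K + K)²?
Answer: -1/305832208 ≈ -3.2698e-9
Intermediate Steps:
T(K) = 4*K² (T(K) = (2*K)² = 4*K²)
1/(T(270) + (912 + (-3063 - 20825)*(12940 + x((-5)³)))) = 1/(4*270² + (912 + (-3063 - 20825)*(12940 + (-5)³))) = 1/(4*72900 + (912 - 23888*(12940 - 125))) = 1/(291600 + (912 - 23888*12815)) = 1/(291600 + (912 - 306124720)) = 1/(291600 - 306123808) = 1/(-305832208) = -1/305832208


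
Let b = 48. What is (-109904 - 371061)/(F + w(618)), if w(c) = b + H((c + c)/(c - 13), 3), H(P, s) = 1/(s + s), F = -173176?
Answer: 2885790/1038767 ≈ 2.7781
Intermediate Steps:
H(P, s) = 1/(2*s)
w(c) = 289/6 (w(c) = 48 + (½)/3 = 48 + (½)*(⅓) = 48 + ⅙ = 289/6)
(-109904 - 371061)/(F + w(618)) = (-109904 - 371061)/(-173176 + 289/6) = -480965/(-1038767/6) = -480965*(-6/1038767) = 2885790/1038767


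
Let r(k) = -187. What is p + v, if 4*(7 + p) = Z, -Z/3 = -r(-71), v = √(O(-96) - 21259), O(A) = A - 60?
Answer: -589/4 + I*√21415 ≈ -147.25 + 146.34*I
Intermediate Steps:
O(A) = -60 + A
v = I*√21415 (v = √((-60 - 96) - 21259) = √(-156 - 21259) = √(-21415) = I*√21415 ≈ 146.34*I)
Z = -561 (Z = -(-3)*(-187) = -3*187 = -561)
p = -589/4 (p = -7 + (¼)*(-561) = -7 - 561/4 = -589/4 ≈ -147.25)
p + v = -589/4 + I*√21415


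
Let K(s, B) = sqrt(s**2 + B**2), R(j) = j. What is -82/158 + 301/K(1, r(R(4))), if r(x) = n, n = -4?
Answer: -41/79 + 301*sqrt(17)/17 ≈ 72.484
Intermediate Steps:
r(x) = -4
K(s, B) = sqrt(B**2 + s**2)
-82/158 + 301/K(1, r(R(4))) = -82/158 + 301/(sqrt((-4)**2 + 1**2)) = -82*1/158 + 301/(sqrt(16 + 1)) = -41/79 + 301/(sqrt(17)) = -41/79 + 301*(sqrt(17)/17) = -41/79 + 301*sqrt(17)/17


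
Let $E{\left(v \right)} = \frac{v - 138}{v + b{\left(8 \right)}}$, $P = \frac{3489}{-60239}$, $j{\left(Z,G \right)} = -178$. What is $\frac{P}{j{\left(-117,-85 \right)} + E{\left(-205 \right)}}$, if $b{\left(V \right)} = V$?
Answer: $\frac{687333}{2091678797} \approx 0.0003286$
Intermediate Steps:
$P = - \frac{3489}{60239}$ ($P = 3489 \left(- \frac{1}{60239}\right) = - \frac{3489}{60239} \approx -0.057919$)
$E{\left(v \right)} = \frac{-138 + v}{8 + v}$ ($E{\left(v \right)} = \frac{v - 138}{v + 8} = \frac{-138 + v}{8 + v}$)
$\frac{P}{j{\left(-117,-85 \right)} + E{\left(-205 \right)}} = - \frac{3489}{60239 \left(-178 + \frac{-138 - 205}{8 - 205}\right)} = - \frac{3489}{60239 \left(-178 + \frac{1}{-197} \left(-343\right)\right)} = - \frac{3489}{60239 \left(-178 - - \frac{343}{197}\right)} = - \frac{3489}{60239 \left(-178 + \frac{343}{197}\right)} = - \frac{3489}{60239 \left(- \frac{34723}{197}\right)} = \left(- \frac{3489}{60239}\right) \left(- \frac{197}{34723}\right) = \frac{687333}{2091678797}$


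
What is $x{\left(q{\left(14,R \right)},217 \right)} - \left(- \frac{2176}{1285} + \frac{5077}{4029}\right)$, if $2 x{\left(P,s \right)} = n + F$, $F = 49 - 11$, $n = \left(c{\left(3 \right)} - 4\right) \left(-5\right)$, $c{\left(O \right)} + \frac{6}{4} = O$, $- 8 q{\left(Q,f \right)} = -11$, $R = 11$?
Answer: $\frac{531876401}{20709060} \approx 25.683$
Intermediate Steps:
$q{\left(Q,f \right)} = \frac{11}{8}$ ($q{\left(Q,f \right)} = \left(- \frac{1}{8}\right) \left(-11\right) = \frac{11}{8}$)
$c{\left(O \right)} = - \frac{3}{2} + O$
$n = \frac{25}{2}$ ($n = \left(\left(- \frac{3}{2} + 3\right) - 4\right) \left(-5\right) = \left(\frac{3}{2} - 4\right) \left(-5\right) = \left(- \frac{5}{2}\right) \left(-5\right) = \frac{25}{2} \approx 12.5$)
$F = 38$ ($F = 49 - 11 = 38$)
$x{\left(P,s \right)} = \frac{101}{4}$ ($x{\left(P,s \right)} = \frac{\frac{25}{2} + 38}{2} = \frac{1}{2} \cdot \frac{101}{2} = \frac{101}{4}$)
$x{\left(q{\left(14,R \right)},217 \right)} - \left(- \frac{2176}{1285} + \frac{5077}{4029}\right) = \frac{101}{4} - \left(- \frac{2176}{1285} + \frac{5077}{4029}\right) = \frac{101}{4} - - \frac{2243159}{5177265} = \frac{101}{4} + \left(\frac{2176}{1285} - \frac{5077}{4029}\right) = \frac{101}{4} + \frac{2243159}{5177265} = \frac{531876401}{20709060}$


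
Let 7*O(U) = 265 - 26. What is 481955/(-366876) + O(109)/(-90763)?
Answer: -306293455019/233091364716 ≈ -1.3140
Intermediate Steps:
O(U) = 239/7 (O(U) = (265 - 26)/7 = (⅐)*239 = 239/7)
481955/(-366876) + O(109)/(-90763) = 481955/(-366876) + (239/7)/(-90763) = 481955*(-1/366876) + (239/7)*(-1/90763) = -481955/366876 - 239/635341 = -306293455019/233091364716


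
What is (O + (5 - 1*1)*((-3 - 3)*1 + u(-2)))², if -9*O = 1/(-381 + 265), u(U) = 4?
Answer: 69739201/1089936 ≈ 63.985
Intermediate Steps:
O = 1/1044 (O = -1/(9*(-381 + 265)) = -⅑/(-116) = -⅑*(-1/116) = 1/1044 ≈ 0.00095785)
(O + (5 - 1*1)*((-3 - 3)*1 + u(-2)))² = (1/1044 + (5 - 1*1)*((-3 - 3)*1 + 4))² = (1/1044 + (5 - 1)*(-6*1 + 4))² = (1/1044 + 4*(-6 + 4))² = (1/1044 + 4*(-2))² = (1/1044 - 8)² = (-8351/1044)² = 69739201/1089936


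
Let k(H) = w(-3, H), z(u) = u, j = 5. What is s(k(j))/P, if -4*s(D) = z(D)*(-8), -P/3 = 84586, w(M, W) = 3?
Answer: -1/42293 ≈ -2.3645e-5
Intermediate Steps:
k(H) = 3
P = -253758 (P = -3*84586 = -253758)
s(D) = 2*D (s(D) = -D*(-8)/4 = -(-2)*D = 2*D)
s(k(j))/P = (2*3)/(-253758) = 6*(-1/253758) = -1/42293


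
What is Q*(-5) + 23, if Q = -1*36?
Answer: 203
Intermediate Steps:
Q = -36
Q*(-5) + 23 = -36*(-5) + 23 = 180 + 23 = 203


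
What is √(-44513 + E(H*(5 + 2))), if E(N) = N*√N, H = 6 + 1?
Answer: I*√44170 ≈ 210.17*I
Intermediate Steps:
H = 7
E(N) = N^(3/2)
√(-44513 + E(H*(5 + 2))) = √(-44513 + (7*(5 + 2))^(3/2)) = √(-44513 + (7*7)^(3/2)) = √(-44513 + 49^(3/2)) = √(-44513 + 343) = √(-44170) = I*√44170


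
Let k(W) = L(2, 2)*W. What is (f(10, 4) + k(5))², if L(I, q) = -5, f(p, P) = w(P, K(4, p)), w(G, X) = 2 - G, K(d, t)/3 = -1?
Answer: 729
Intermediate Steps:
K(d, t) = -3 (K(d, t) = 3*(-1) = -3)
f(p, P) = 2 - P
k(W) = -5*W
(f(10, 4) + k(5))² = ((2 - 1*4) - 5*5)² = ((2 - 4) - 25)² = (-2 - 25)² = (-27)² = 729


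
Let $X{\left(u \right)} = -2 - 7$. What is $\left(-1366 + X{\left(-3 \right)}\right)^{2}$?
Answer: $1890625$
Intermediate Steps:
$X{\left(u \right)} = -9$ ($X{\left(u \right)} = -2 - 7 = -9$)
$\left(-1366 + X{\left(-3 \right)}\right)^{2} = \left(-1366 - 9\right)^{2} = \left(-1375\right)^{2} = 1890625$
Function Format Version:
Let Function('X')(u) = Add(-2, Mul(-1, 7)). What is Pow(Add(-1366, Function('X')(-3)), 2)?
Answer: 1890625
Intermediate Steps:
Function('X')(u) = -9 (Function('X')(u) = Add(-2, -7) = -9)
Pow(Add(-1366, Function('X')(-3)), 2) = Pow(Add(-1366, -9), 2) = Pow(-1375, 2) = 1890625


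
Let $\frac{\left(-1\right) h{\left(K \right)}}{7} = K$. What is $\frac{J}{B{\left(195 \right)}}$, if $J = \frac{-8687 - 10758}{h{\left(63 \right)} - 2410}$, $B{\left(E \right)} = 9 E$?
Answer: $\frac{3889}{1000701} \approx 0.0038863$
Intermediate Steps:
$h{\left(K \right)} = - 7 K$
$J = \frac{19445}{2851}$ ($J = \frac{-8687 - 10758}{\left(-7\right) 63 - 2410} = - \frac{19445}{-441 - 2410} = - \frac{19445}{-2851} = \left(-19445\right) \left(- \frac{1}{2851}\right) = \frac{19445}{2851} \approx 6.8204$)
$\frac{J}{B{\left(195 \right)}} = \frac{19445}{2851 \cdot 9 \cdot 195} = \frac{19445}{2851 \cdot 1755} = \frac{19445}{2851} \cdot \frac{1}{1755} = \frac{3889}{1000701}$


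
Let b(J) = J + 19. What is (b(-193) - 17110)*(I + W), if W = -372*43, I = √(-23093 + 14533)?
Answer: 276474864 - 69136*I*√535 ≈ 2.7647e+8 - 1.5991e+6*I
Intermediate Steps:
b(J) = 19 + J
I = 4*I*√535 (I = √(-8560) = 4*I*√535 ≈ 92.52*I)
W = -15996
(b(-193) - 17110)*(I + W) = ((19 - 193) - 17110)*(4*I*√535 - 15996) = (-174 - 17110)*(-15996 + 4*I*√535) = -17284*(-15996 + 4*I*√535) = 276474864 - 69136*I*√535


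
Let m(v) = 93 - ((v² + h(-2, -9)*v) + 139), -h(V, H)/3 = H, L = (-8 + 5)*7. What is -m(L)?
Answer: -80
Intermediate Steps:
L = -21 (L = -3*7 = -21)
h(V, H) = -3*H
m(v) = -46 - v² - 27*v (m(v) = 93 - ((v² + (-3*(-9))*v) + 139) = 93 - ((v² + 27*v) + 139) = 93 - (139 + v² + 27*v) = 93 + (-139 - v² - 27*v) = -46 - v² - 27*v)
-m(L) = -(-46 - 1*(-21)² - 27*(-21)) = -(-46 - 1*441 + 567) = -(-46 - 441 + 567) = -1*80 = -80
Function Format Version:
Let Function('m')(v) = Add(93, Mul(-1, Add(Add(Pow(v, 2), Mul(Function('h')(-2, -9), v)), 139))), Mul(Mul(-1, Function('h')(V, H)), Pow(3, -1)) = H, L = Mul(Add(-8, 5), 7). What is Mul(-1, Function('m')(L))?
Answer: -80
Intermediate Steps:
L = -21 (L = Mul(-3, 7) = -21)
Function('h')(V, H) = Mul(-3, H)
Function('m')(v) = Add(-46, Mul(-1, Pow(v, 2)), Mul(-27, v)) (Function('m')(v) = Add(93, Mul(-1, Add(Add(Pow(v, 2), Mul(Mul(-3, -9), v)), 139))) = Add(93, Mul(-1, Add(Add(Pow(v, 2), Mul(27, v)), 139))) = Add(93, Mul(-1, Add(139, Pow(v, 2), Mul(27, v)))) = Add(93, Add(-139, Mul(-1, Pow(v, 2)), Mul(-27, v))) = Add(-46, Mul(-1, Pow(v, 2)), Mul(-27, v)))
Mul(-1, Function('m')(L)) = Mul(-1, Add(-46, Mul(-1, Pow(-21, 2)), Mul(-27, -21))) = Mul(-1, Add(-46, Mul(-1, 441), 567)) = Mul(-1, Add(-46, -441, 567)) = Mul(-1, 80) = -80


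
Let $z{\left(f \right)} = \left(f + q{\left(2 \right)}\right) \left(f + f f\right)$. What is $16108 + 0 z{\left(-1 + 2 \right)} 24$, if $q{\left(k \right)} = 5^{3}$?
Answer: $16108$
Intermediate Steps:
$q{\left(k \right)} = 125$
$z{\left(f \right)} = \left(125 + f\right) \left(f + f^{2}\right)$ ($z{\left(f \right)} = \left(f + 125\right) \left(f + f f\right) = \left(125 + f\right) \left(f + f^{2}\right)$)
$16108 + 0 z{\left(-1 + 2 \right)} 24 = 16108 + 0 \left(-1 + 2\right) \left(125 + \left(-1 + 2\right)^{2} + 126 \left(-1 + 2\right)\right) 24 = 16108 + 0 \cdot 1 \left(125 + 1^{2} + 126 \cdot 1\right) 24 = 16108 + 0 \cdot 1 \left(125 + 1 + 126\right) 24 = 16108 + 0 \cdot 1 \cdot 252 \cdot 24 = 16108 + 0 \cdot 252 \cdot 24 = 16108 + 0 \cdot 24 = 16108 + 0 = 16108$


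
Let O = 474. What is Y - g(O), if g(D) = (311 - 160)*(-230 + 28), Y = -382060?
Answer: -351558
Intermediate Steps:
g(D) = -30502 (g(D) = 151*(-202) = -30502)
Y - g(O) = -382060 - 1*(-30502) = -382060 + 30502 = -351558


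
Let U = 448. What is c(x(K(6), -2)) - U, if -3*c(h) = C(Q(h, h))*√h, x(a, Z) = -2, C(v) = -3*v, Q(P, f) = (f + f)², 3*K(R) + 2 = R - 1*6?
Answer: -448 + 16*I*√2 ≈ -448.0 + 22.627*I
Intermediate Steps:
K(R) = -8/3 + R/3 (K(R) = -⅔ + (R - 1*6)/3 = -⅔ + (R - 6)/3 = -⅔ + (-6 + R)/3 = -⅔ + (-2 + R/3) = -8/3 + R/3)
Q(P, f) = 4*f² (Q(P, f) = (2*f)² = 4*f²)
c(h) = 4*h^(5/2) (c(h) = -(-12*h²)*√h/3 = -(-4)*h^(5/2) = 4*h^(5/2))
c(x(K(6), -2)) - U = 4*(-2)^(5/2) - 1*448 = 4*(4*I*√2) - 448 = 16*I*√2 - 448 = -448 + 16*I*√2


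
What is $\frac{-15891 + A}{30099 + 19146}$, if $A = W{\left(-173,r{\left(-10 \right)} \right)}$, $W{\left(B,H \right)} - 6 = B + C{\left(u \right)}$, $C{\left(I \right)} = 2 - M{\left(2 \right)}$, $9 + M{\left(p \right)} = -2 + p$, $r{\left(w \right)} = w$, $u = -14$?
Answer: $- \frac{5349}{16415} \approx -0.32586$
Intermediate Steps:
$M{\left(p \right)} = -11 + p$ ($M{\left(p \right)} = -9 + \left(-2 + p\right) = -11 + p$)
$C{\left(I \right)} = 11$ ($C{\left(I \right)} = 2 - \left(-11 + 2\right) = 2 - -9 = 2 + 9 = 11$)
$W{\left(B,H \right)} = 17 + B$ ($W{\left(B,H \right)} = 6 + \left(B + 11\right) = 6 + \left(11 + B\right) = 17 + B$)
$A = -156$ ($A = 17 - 173 = -156$)
$\frac{-15891 + A}{30099 + 19146} = \frac{-15891 - 156}{30099 + 19146} = - \frac{16047}{49245} = \left(-16047\right) \frac{1}{49245} = - \frac{5349}{16415}$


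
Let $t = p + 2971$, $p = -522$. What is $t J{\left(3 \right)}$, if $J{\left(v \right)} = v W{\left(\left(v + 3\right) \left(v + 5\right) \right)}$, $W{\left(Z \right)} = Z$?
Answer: $352656$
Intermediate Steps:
$J{\left(v \right)} = v \left(3 + v\right) \left(5 + v\right)$ ($J{\left(v \right)} = v \left(v + 3\right) \left(v + 5\right) = v \left(3 + v\right) \left(5 + v\right)$)
$t = 2449$ ($t = -522 + 2971 = 2449$)
$t J{\left(3 \right)} = 2449 \cdot 3 \left(15 + 3^{2} + 8 \cdot 3\right) = 2449 \cdot 3 \left(15 + 9 + 24\right) = 2449 \cdot 3 \cdot 48 = 2449 \cdot 144 = 352656$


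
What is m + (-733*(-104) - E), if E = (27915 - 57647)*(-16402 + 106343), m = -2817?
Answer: 2674199227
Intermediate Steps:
E = -2674125812 (E = -29732*89941 = -2674125812)
m + (-733*(-104) - E) = -2817 + (-733*(-104) - 1*(-2674125812)) = -2817 + (76232 + 2674125812) = -2817 + 2674202044 = 2674199227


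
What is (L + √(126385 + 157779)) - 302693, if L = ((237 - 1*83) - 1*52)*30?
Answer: -299633 + 2*√71041 ≈ -2.9910e+5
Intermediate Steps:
L = 3060 (L = ((237 - 83) - 52)*30 = (154 - 52)*30 = 102*30 = 3060)
(L + √(126385 + 157779)) - 302693 = (3060 + √(126385 + 157779)) - 302693 = (3060 + √284164) - 302693 = (3060 + 2*√71041) - 302693 = -299633 + 2*√71041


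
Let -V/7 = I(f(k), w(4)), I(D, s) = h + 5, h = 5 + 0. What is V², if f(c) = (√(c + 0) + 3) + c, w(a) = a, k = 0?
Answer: 4900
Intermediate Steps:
h = 5
f(c) = 3 + c + √c (f(c) = (√c + 3) + c = (3 + √c) + c = 3 + c + √c)
I(D, s) = 10 (I(D, s) = 5 + 5 = 10)
V = -70 (V = -7*10 = -70)
V² = (-70)² = 4900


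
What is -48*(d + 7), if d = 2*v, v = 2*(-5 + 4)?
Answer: -144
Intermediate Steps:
v = -2 (v = 2*(-1) = -2)
d = -4 (d = 2*(-2) = -4)
-48*(d + 7) = -48*(-4 + 7) = -48*3 = -144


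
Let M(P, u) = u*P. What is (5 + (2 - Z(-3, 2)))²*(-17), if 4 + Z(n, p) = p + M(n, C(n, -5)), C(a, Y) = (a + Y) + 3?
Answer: -612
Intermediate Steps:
C(a, Y) = 3 + Y + a (C(a, Y) = (Y + a) + 3 = 3 + Y + a)
M(P, u) = P*u
Z(n, p) = -4 + p + n*(-2 + n) (Z(n, p) = -4 + (p + n*(3 - 5 + n)) = -4 + (p + n*(-2 + n)) = -4 + p + n*(-2 + n))
(5 + (2 - Z(-3, 2)))²*(-17) = (5 + (2 - (-4 + 2 - 3*(-2 - 3))))²*(-17) = (5 + (2 - (-4 + 2 - 3*(-5))))²*(-17) = (5 + (2 - (-4 + 2 + 15)))²*(-17) = (5 + (2 - 1*13))²*(-17) = (5 + (2 - 13))²*(-17) = (5 - 11)²*(-17) = (-6)²*(-17) = 36*(-17) = -612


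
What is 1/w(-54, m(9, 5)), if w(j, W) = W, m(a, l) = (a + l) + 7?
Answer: 1/21 ≈ 0.047619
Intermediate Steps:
m(a, l) = 7 + a + l
1/w(-54, m(9, 5)) = 1/(7 + 9 + 5) = 1/21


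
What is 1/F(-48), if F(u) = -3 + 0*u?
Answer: -⅓ ≈ -0.33333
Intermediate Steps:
F(u) = -3 (F(u) = -3 + 0 = -3)
1/F(-48) = 1/(-3) = -⅓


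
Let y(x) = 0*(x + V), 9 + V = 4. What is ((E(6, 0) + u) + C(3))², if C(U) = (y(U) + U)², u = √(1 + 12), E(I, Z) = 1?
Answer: (10 + √13)² ≈ 185.11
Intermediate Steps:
V = -5 (V = -9 + 4 = -5)
y(x) = 0 (y(x) = 0*(x - 5) = 0*(-5 + x) = 0)
u = √13 ≈ 3.6056
C(U) = U² (C(U) = (0 + U)² = U²)
((E(6, 0) + u) + C(3))² = ((1 + √13) + 3²)² = ((1 + √13) + 9)² = (10 + √13)²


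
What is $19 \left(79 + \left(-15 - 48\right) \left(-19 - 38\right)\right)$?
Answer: $69730$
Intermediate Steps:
$19 \left(79 + \left(-15 - 48\right) \left(-19 - 38\right)\right) = 19 \left(79 - -3591\right) = 19 \left(79 + 3591\right) = 19 \cdot 3670 = 69730$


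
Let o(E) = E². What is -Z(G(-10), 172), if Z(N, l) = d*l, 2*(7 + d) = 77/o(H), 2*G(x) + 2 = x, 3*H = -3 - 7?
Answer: 30401/50 ≈ 608.02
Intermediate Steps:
H = -10/3 (H = (-3 - 7)/3 = (⅓)*(-10) = -10/3 ≈ -3.3333)
G(x) = -1 + x/2
d = -707/200 (d = -7 + (77/((-10/3)²))/2 = -7 + (77/(100/9))/2 = -7 + (77*(9/100))/2 = -7 + (½)*(693/100) = -7 + 693/200 = -707/200 ≈ -3.5350)
Z(N, l) = -707*l/200
-Z(G(-10), 172) = -(-707)*172/200 = -1*(-30401/50) = 30401/50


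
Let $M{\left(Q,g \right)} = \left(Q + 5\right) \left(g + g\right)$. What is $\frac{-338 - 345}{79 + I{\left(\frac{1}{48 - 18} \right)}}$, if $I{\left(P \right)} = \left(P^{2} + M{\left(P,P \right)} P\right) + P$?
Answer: $- \frac{2305125}{266779} \approx -8.6406$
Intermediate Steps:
$M{\left(Q,g \right)} = 2 g \left(5 + Q\right)$ ($M{\left(Q,g \right)} = \left(5 + Q\right) 2 g = 2 g \left(5 + Q\right)$)
$I{\left(P \right)} = P + P^{2} + 2 P^{2} \left(5 + P\right)$ ($I{\left(P \right)} = \left(P^{2} + 2 P \left(5 + P\right) P\right) + P = \left(P^{2} + 2 P^{2} \left(5 + P\right)\right) + P = P + P^{2} + 2 P^{2} \left(5 + P\right)$)
$\frac{-338 - 345}{79 + I{\left(\frac{1}{48 - 18} \right)}} = \frac{-338 - 345}{79 + \frac{1 + \frac{1}{48 - 18} + \frac{2 \left(5 + \frac{1}{48 - 18}\right)}{48 - 18}}{48 - 18}} = - \frac{683}{79 + \frac{1 + \frac{1}{30} + \frac{2 \left(5 + \frac{1}{30}\right)}{30}}{30}} = - \frac{683}{79 + \frac{1 + \frac{1}{30} + 2 \cdot \frac{1}{30} \left(5 + \frac{1}{30}\right)}{30}} = - \frac{683}{79 + \frac{1 + \frac{1}{30} + 2 \cdot \frac{1}{30} \cdot \frac{151}{30}}{30}} = - \frac{683}{79 + \frac{1 + \frac{1}{30} + \frac{151}{450}}{30}} = - \frac{683}{79 + \frac{1}{30} \cdot \frac{308}{225}} = - \frac{683}{79 + \frac{154}{3375}} = - \frac{683}{\frac{266779}{3375}} = \left(-683\right) \frac{3375}{266779} = - \frac{2305125}{266779}$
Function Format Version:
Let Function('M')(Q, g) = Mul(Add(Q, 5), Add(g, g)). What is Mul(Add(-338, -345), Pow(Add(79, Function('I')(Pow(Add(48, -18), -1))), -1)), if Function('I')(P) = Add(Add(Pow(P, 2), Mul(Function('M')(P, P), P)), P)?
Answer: Rational(-2305125, 266779) ≈ -8.6406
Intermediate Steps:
Function('M')(Q, g) = Mul(2, g, Add(5, Q)) (Function('M')(Q, g) = Mul(Add(5, Q), Mul(2, g)) = Mul(2, g, Add(5, Q)))
Function('I')(P) = Add(P, Pow(P, 2), Mul(2, Pow(P, 2), Add(5, P))) (Function('I')(P) = Add(Add(Pow(P, 2), Mul(Mul(2, P, Add(5, P)), P)), P) = Add(Add(Pow(P, 2), Mul(2, Pow(P, 2), Add(5, P))), P) = Add(P, Pow(P, 2), Mul(2, Pow(P, 2), Add(5, P))))
Mul(Add(-338, -345), Pow(Add(79, Function('I')(Pow(Add(48, -18), -1))), -1)) = Mul(Add(-338, -345), Pow(Add(79, Mul(Pow(Add(48, -18), -1), Add(1, Pow(Add(48, -18), -1), Mul(2, Pow(Add(48, -18), -1), Add(5, Pow(Add(48, -18), -1)))))), -1)) = Mul(-683, Pow(Add(79, Mul(Pow(30, -1), Add(1, Pow(30, -1), Mul(2, Pow(30, -1), Add(5, Pow(30, -1)))))), -1)) = Mul(-683, Pow(Add(79, Mul(Rational(1, 30), Add(1, Rational(1, 30), Mul(2, Rational(1, 30), Add(5, Rational(1, 30)))))), -1)) = Mul(-683, Pow(Add(79, Mul(Rational(1, 30), Add(1, Rational(1, 30), Mul(2, Rational(1, 30), Rational(151, 30))))), -1)) = Mul(-683, Pow(Add(79, Mul(Rational(1, 30), Add(1, Rational(1, 30), Rational(151, 450)))), -1)) = Mul(-683, Pow(Add(79, Mul(Rational(1, 30), Rational(308, 225))), -1)) = Mul(-683, Pow(Add(79, Rational(154, 3375)), -1)) = Mul(-683, Pow(Rational(266779, 3375), -1)) = Mul(-683, Rational(3375, 266779)) = Rational(-2305125, 266779)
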